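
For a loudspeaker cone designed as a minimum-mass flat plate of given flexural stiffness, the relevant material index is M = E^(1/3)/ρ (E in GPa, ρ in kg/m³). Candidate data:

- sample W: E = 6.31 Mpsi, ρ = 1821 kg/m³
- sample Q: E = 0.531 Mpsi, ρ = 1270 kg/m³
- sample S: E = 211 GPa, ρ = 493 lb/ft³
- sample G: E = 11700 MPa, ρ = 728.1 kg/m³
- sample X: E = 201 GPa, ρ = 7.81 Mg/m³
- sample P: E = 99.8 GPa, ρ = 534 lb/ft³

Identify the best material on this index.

sample G

In SI units:
  sample W: E = 43.51 GPa, ρ = 1821 kg/m³
  sample Q: E = 3.661 GPa, ρ = 1270 kg/m³
  sample S: E = 211.0 GPa, ρ = 7897 kg/m³
  sample G: E = 11.70 GPa, ρ = 728.1 kg/m³
  sample X: E = 201.0 GPa, ρ = 7810 kg/m³
  sample P: E = 99.80 GPa, ρ = 8554 kg/m³
  sample G: M = 3.12×10⁻³
  sample W: M = 1.93×10⁻³
  sample Q: M = 1.21×10⁻³
  sample S: M = 0.754×10⁻³
  sample X: M = 0.750×10⁻³
  sample P: M = 0.542×10⁻³
Highest index: sample G.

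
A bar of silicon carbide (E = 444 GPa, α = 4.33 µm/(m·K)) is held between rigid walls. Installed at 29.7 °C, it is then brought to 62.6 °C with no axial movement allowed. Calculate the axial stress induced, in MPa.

63.3 MPa

ΔT = 32.90 K. Constrained thermal stress σ = E·α·ΔT = 444.0×10³ MPa × 4.33×10⁻⁶ × 32.90 = 63.3 MPa (compressive).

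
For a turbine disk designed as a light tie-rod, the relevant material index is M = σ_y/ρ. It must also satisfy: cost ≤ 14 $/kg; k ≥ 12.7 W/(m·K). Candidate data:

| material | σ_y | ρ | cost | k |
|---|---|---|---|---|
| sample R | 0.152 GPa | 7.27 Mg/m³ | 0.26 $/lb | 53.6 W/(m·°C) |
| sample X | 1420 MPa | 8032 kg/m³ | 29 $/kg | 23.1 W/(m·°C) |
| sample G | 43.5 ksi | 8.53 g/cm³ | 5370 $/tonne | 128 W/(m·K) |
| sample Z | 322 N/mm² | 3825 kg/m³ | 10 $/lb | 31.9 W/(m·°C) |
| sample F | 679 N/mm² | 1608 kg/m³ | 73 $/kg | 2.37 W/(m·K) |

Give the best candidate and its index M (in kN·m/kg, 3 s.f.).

Screen on constraints: cost ≤ 14 $/kg; k ≥ 12.7 W/(m·K). Survivors: sample R, sample G.
Putting every candidate on a common basis:
  sample R: σ_y = 152.0 MPa, ρ = 7270 kg/m³
  sample G: σ_y = 299.9 MPa, ρ = 8530 kg/m³
  sample G: M = 35.2 kN·m/kg
  sample R: M = 20.9 kN·m/kg
The maximum is for sample G.

sample G, M = 35.2 kN·m/kg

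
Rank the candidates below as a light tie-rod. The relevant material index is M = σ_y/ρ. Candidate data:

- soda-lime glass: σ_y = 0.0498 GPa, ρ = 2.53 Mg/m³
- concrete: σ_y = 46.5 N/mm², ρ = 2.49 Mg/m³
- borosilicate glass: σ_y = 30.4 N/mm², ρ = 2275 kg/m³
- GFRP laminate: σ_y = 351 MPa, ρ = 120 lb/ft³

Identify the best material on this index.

GFRP laminate

In SI units:
  soda-lime glass: σ_y = 49.80 MPa, ρ = 2530 kg/m³
  concrete: σ_y = 46.50 MPa, ρ = 2490 kg/m³
  borosilicate glass: σ_y = 30.40 MPa, ρ = 2275 kg/m³
  GFRP laminate: σ_y = 351.0 MPa, ρ = 1922 kg/m³
  GFRP laminate: M = 183 kN·m/kg
  soda-lime glass: M = 19.7 kN·m/kg
  concrete: M = 18.7 kN·m/kg
  borosilicate glass: M = 13.4 kN·m/kg
The maximum is for GFRP laminate.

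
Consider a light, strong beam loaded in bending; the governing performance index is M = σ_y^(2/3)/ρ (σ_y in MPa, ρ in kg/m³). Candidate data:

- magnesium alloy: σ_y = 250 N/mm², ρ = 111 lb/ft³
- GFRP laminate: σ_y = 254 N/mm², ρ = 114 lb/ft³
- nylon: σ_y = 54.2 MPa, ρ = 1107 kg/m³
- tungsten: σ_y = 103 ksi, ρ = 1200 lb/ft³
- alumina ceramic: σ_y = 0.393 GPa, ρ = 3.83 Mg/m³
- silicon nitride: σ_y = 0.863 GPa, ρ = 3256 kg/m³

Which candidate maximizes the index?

silicon nitride

Normalizing units and computing the index:
  magnesium alloy: σ_y = 250.0 MPa, ρ = 1778 kg/m³
  GFRP laminate: σ_y = 254.0 MPa, ρ = 1826 kg/m³
  nylon: σ_y = 54.20 MPa, ρ = 1107 kg/m³
  tungsten: σ_y = 710.2 MPa, ρ = 19220 kg/m³
  alumina ceramic: σ_y = 393.0 MPa, ρ = 3830 kg/m³
  silicon nitride: σ_y = 863.0 MPa, ρ = 3256 kg/m³
  silicon nitride: M = 27.8×10⁻³
  magnesium alloy: M = 22.3×10⁻³
  GFRP laminate: M = 22.0×10⁻³
  alumina ceramic: M = 14.0×10⁻³
  nylon: M = 12.9×10⁻³
  tungsten: M = 4.14×10⁻³
Highest index: silicon nitride.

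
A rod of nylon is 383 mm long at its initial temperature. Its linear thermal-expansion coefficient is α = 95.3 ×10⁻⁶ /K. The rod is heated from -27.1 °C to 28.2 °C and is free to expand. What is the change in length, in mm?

ΔT = 28.2 − (-27.1) = 55.30 K.
ΔL = α·L₀·ΔT = 95.3×10⁻⁶ × 383 mm × 55.30 K = 2.02 mm.

2.02 mm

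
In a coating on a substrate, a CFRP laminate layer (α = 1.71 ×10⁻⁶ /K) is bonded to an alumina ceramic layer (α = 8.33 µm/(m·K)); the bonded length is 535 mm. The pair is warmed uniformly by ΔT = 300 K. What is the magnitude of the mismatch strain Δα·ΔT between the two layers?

1.99×10⁻³

Δα = |1.71 − 8.33|×10⁻⁶/K = 6.62×10⁻⁶/K.
Mismatch strain = Δα·ΔT = 6.62×10⁻⁶ × 300.0 = 1.99×10⁻³.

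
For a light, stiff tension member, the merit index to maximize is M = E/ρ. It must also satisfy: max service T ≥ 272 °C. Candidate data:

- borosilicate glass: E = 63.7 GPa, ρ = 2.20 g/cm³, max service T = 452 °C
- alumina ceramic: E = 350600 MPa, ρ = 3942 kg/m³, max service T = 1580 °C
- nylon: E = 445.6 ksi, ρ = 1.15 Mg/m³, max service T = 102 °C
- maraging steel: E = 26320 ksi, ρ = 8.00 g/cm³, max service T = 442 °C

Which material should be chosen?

Screen on constraints: max service T ≥ 272 °C. Survivors: borosilicate glass, alumina ceramic, maraging steel.
Normalizing units and computing the index:
  borosilicate glass: E = 63.70 GPa, ρ = 2200 kg/m³
  alumina ceramic: E = 350.6 GPa, ρ = 3942 kg/m³
  maraging steel: E = 181.5 GPa, ρ = 8000 kg/m³
  alumina ceramic: M = 88.9 MN·m/kg
  borosilicate glass: M = 29.0 MN·m/kg
  maraging steel: M = 22.7 MN·m/kg
Alumina ceramic ranks first.

alumina ceramic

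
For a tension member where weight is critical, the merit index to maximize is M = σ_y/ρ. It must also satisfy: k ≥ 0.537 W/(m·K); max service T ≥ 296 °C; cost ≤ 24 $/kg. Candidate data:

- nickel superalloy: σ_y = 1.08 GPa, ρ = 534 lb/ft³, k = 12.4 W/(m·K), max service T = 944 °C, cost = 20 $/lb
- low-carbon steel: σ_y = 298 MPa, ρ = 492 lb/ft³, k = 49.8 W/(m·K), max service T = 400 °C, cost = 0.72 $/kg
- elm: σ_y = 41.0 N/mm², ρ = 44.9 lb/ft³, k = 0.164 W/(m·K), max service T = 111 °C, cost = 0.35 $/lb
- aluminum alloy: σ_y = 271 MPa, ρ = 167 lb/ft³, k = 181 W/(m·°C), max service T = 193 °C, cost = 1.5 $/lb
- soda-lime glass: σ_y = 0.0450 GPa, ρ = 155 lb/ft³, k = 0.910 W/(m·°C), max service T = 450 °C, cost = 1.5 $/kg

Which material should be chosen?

Screen on constraints: k ≥ 0.537 W/(m·K); max service T ≥ 296 °C; cost ≤ 24 $/kg. Survivors: low-carbon steel, soda-lime glass.
Convert each candidate to consistent units, then evaluate M:
  low-carbon steel: σ_y = 298.0 MPa, ρ = 7881 kg/m³
  soda-lime glass: σ_y = 45.00 MPa, ρ = 2483 kg/m³
  low-carbon steel: M = 37.8 kN·m/kg
  soda-lime glass: M = 18.1 kN·m/kg
Low-carbon steel ranks first.

low-carbon steel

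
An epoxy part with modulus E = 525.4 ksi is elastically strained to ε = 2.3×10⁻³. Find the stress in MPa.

8.33 MPa

E = 525.4 ksi = 3.623 GPa.
σ = E·ε = 3623 MPa × 2.3×10⁻³ = 8.33 MPa.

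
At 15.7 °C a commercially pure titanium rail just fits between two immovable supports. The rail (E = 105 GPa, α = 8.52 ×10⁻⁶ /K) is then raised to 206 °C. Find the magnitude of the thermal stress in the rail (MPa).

ΔT = 190.3 K. Constrained thermal stress σ = E·α·ΔT = 105.0×10³ MPa × 8.52×10⁻⁶ × 190.3 = 170 MPa (compressive).

170 MPa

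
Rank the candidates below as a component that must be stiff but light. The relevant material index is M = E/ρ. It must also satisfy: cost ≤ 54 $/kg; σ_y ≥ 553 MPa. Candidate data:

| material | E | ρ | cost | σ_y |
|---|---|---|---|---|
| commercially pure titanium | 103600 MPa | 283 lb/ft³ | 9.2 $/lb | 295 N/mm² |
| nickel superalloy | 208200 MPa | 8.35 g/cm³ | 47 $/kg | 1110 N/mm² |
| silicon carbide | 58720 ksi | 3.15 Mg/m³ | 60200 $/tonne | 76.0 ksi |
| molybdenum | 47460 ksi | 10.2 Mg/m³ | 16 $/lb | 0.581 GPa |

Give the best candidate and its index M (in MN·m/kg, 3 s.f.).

Screen on constraints: cost ≤ 54 $/kg; σ_y ≥ 553 MPa. Survivors: nickel superalloy, molybdenum.
Normalizing units and computing the index:
  nickel superalloy: E = 208.2 GPa, ρ = 8350 kg/m³
  molybdenum: E = 327.2 GPa, ρ = 10200 kg/m³
  molybdenum: M = 32.1 MN·m/kg
  nickel superalloy: M = 24.9 MN·m/kg
The maximum is for molybdenum.

molybdenum, M = 32.1 MN·m/kg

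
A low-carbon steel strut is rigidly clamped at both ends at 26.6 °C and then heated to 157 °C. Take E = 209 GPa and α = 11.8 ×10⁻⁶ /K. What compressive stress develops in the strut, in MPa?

ΔT = 130.4 K. Constrained thermal stress σ = E·α·ΔT = 209.0×10³ MPa × 11.8×10⁻⁶ × 130.4 = 322 MPa (compressive).

322 MPa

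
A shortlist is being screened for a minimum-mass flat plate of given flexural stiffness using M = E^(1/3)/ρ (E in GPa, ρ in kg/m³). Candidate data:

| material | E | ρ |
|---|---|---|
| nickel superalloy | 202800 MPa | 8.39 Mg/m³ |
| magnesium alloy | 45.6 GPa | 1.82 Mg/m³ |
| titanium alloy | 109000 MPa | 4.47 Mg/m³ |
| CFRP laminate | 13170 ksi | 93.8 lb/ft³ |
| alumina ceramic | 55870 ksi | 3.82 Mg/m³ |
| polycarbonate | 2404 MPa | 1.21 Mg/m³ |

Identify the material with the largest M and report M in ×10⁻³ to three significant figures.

After converting to SI:
  nickel superalloy: E = 202.8 GPa, ρ = 8390 kg/m³
  magnesium alloy: E = 45.60 GPa, ρ = 1820 kg/m³
  titanium alloy: E = 109.0 GPa, ρ = 4470 kg/m³
  CFRP laminate: E = 90.80 GPa, ρ = 1503 kg/m³
  alumina ceramic: E = 385.2 GPa, ρ = 3820 kg/m³
  polycarbonate: E = 2.404 GPa, ρ = 1210 kg/m³
  CFRP laminate: M = 2.99×10⁻³
  magnesium alloy: M = 1.96×10⁻³
  alumina ceramic: M = 1.90×10⁻³
  polycarbonate: M = 1.11×10⁻³
  titanium alloy: M = 1.07×10⁻³
  nickel superalloy: M = 0.700×10⁻³
Highest index: CFRP laminate.

CFRP laminate, M = 2.99×10⁻³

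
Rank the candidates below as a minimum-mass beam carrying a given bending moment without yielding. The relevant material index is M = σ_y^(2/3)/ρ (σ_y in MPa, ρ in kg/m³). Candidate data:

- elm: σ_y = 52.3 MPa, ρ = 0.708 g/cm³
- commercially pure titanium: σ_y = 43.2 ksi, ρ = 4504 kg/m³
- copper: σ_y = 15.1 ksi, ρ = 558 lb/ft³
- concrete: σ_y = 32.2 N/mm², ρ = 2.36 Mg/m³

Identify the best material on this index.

After converting to SI:
  elm: σ_y = 52.30 MPa, ρ = 708.0 kg/m³
  commercially pure titanium: σ_y = 297.9 MPa, ρ = 4504 kg/m³
  copper: σ_y = 104.1 MPa, ρ = 8938 kg/m³
  concrete: σ_y = 32.20 MPa, ρ = 2360 kg/m³
  elm: M = 19.8×10⁻³
  commercially pure titanium: M = 9.90×10⁻³
  concrete: M = 4.29×10⁻³
  copper: M = 2.48×10⁻³
Elm ranks first.

elm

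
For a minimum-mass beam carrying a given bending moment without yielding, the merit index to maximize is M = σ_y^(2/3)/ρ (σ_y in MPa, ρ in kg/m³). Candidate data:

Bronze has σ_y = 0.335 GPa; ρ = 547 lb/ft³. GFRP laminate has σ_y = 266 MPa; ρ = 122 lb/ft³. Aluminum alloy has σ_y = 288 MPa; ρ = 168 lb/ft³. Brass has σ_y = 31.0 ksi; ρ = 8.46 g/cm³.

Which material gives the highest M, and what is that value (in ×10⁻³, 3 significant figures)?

Normalizing units and computing the index:
  bronze: σ_y = 335.0 MPa, ρ = 8762 kg/m³
  GFRP laminate: σ_y = 266.0 MPa, ρ = 1954 kg/m³
  aluminum alloy: σ_y = 288.0 MPa, ρ = 2691 kg/m³
  brass: σ_y = 213.7 MPa, ρ = 8460 kg/m³
  GFRP laminate: M = 21.2×10⁻³
  aluminum alloy: M = 16.2×10⁻³
  bronze: M = 5.50×10⁻³
  brass: M = 4.23×10⁻³
GFRP laminate ranks first.

GFRP laminate, M = 21.2×10⁻³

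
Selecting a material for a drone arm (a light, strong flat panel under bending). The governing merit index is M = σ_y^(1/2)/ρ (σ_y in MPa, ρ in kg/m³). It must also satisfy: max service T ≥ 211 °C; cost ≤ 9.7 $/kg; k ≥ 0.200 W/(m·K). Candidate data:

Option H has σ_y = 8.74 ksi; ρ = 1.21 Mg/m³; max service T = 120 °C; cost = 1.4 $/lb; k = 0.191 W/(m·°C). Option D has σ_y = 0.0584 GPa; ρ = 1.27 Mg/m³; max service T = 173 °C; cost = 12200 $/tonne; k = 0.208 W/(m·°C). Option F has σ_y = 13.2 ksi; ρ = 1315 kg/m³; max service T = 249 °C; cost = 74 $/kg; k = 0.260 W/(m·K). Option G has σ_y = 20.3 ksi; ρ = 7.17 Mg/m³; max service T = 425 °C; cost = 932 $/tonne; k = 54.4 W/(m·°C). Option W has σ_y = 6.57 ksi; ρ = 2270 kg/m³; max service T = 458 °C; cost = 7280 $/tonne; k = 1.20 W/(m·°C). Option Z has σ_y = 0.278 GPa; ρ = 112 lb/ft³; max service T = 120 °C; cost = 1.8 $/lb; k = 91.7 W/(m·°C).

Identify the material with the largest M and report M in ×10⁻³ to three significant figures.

option W, M = 2.96×10⁻³

Screen on constraints: max service T ≥ 211 °C; cost ≤ 9.7 $/kg; k ≥ 0.200 W/(m·K). Survivors: option G, option W.
Putting every candidate on a common basis:
  option G: σ_y = 140.0 MPa, ρ = 7170 kg/m³
  option W: σ_y = 45.30 MPa, ρ = 2270 kg/m³
  option W: M = 2.96×10⁻³
  option G: M = 1.65×10⁻³
Highest index: option W.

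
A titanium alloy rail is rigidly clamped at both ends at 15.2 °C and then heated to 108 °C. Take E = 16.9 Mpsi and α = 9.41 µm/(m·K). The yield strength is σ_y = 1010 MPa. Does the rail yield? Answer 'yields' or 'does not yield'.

does not yield

E = 16.9 Mpsi = 116.5 GPa.
ΔT = 92.80 K. Constrained thermal stress σ = E·α·ΔT = 116.5×10³ MPa × 9.41×10⁻⁶ × 92.80 = 102 MPa (compressive).
Compare to σ_y = 1010 MPa: σ < σ_y, so it does not yield.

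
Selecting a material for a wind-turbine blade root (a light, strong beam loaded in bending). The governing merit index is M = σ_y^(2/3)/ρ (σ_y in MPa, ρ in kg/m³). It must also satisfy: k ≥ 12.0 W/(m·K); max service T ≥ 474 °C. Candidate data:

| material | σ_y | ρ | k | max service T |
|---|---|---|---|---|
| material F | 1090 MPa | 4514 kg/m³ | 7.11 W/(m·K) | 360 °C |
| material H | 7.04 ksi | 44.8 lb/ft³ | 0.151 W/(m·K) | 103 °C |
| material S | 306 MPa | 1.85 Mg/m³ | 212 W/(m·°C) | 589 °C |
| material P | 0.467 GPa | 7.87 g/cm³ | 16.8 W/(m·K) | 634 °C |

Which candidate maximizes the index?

Screen on constraints: k ≥ 12.0 W/(m·K); max service T ≥ 474 °C. Survivors: material S, material P.
Convert each candidate to consistent units, then evaluate M:
  material S: σ_y = 306.0 MPa, ρ = 1850 kg/m³
  material P: σ_y = 467.0 MPa, ρ = 7870 kg/m³
  material S: M = 24.5×10⁻³
  material P: M = 7.65×10⁻³
Material S has the largest M.

material S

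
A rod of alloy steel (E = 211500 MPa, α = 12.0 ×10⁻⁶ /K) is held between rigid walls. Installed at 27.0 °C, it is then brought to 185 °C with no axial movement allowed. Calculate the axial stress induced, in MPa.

401 MPa

E = 211500 MPa = 211.5 GPa.
ΔT = 158.0 K. Constrained thermal stress σ = E·α·ΔT = 211.5×10³ MPa × 12.0×10⁻⁶ × 158.0 = 401 MPa (compressive).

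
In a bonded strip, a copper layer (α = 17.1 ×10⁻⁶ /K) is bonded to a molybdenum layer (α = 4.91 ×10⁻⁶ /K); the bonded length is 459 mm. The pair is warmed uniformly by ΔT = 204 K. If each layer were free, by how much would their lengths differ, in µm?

Δα = |17.1 − 4.91|×10⁻⁶/K = 12.2×10⁻⁶/K.
ΔL_mismatch = Δα·L·ΔT = 12.2×10⁻⁶ × 459.0 mm × 204.0 K = 1140 µm.

1140 µm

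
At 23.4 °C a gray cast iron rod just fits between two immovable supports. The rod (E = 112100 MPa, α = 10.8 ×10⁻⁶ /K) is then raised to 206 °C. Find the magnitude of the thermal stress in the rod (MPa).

221 MPa

E = 112100 MPa = 112.1 GPa.
ΔT = 182.6 K. Constrained thermal stress σ = E·α·ΔT = 112.1×10³ MPa × 10.8×10⁻⁶ × 182.6 = 221 MPa (compressive).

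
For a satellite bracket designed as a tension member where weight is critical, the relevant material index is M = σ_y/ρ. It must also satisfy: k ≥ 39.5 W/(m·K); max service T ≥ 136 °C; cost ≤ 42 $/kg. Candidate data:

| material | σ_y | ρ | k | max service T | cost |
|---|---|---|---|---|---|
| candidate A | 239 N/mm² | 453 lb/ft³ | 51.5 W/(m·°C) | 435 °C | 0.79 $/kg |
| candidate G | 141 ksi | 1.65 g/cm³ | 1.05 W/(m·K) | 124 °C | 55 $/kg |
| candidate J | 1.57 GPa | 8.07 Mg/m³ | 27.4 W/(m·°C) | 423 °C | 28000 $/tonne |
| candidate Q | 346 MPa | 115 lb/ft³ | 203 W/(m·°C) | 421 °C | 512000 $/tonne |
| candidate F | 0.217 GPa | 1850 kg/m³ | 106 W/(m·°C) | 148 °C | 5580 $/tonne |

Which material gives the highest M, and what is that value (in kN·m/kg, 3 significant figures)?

Screen on constraints: k ≥ 39.5 W/(m·K); max service T ≥ 136 °C; cost ≤ 42 $/kg. Survivors: candidate A, candidate F.
Normalizing units and computing the index:
  candidate A: σ_y = 239.0 MPa, ρ = 7256 kg/m³
  candidate F: σ_y = 217.0 MPa, ρ = 1850 kg/m³
  candidate F: M = 117 kN·m/kg
  candidate A: M = 32.9 kN·m/kg
Candidate F has the largest M.

candidate F, M = 117 kN·m/kg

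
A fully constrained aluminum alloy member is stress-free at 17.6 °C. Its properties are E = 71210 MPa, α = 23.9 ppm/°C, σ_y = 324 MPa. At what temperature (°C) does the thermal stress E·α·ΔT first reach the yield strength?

E = 71210 MPa = 71.21 GPa.
E·α·ΔT = 324.0 MPa ⇒ ΔT = 324.0 / (71.21×10³ × 23.9×10⁻⁶) = 190.4 K.
T = 17.6 + 190.4 = 208.0 °C.

208 °C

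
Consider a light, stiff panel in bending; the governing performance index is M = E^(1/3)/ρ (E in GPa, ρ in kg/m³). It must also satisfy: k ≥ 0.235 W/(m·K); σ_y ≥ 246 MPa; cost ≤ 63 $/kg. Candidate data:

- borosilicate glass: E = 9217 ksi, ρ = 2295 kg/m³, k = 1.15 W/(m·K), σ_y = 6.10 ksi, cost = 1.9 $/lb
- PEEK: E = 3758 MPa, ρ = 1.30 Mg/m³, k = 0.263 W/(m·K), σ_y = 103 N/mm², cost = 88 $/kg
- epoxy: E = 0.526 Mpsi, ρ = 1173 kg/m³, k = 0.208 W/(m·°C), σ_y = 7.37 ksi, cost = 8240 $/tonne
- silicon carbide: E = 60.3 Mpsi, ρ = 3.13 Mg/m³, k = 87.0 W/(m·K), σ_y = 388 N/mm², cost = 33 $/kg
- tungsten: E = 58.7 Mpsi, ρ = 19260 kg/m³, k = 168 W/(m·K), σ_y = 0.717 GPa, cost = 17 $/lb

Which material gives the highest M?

silicon carbide

Screen on constraints: k ≥ 0.235 W/(m·K); σ_y ≥ 246 MPa; cost ≤ 63 $/kg. Survivors: silicon carbide, tungsten.
In SI units:
  silicon carbide: E = 415.8 GPa, ρ = 3130 kg/m³
  tungsten: E = 404.7 GPa, ρ = 19260 kg/m³
  silicon carbide: M = 2.38×10⁻³
  tungsten: M = 0.384×10⁻³
Silicon carbide ranks first.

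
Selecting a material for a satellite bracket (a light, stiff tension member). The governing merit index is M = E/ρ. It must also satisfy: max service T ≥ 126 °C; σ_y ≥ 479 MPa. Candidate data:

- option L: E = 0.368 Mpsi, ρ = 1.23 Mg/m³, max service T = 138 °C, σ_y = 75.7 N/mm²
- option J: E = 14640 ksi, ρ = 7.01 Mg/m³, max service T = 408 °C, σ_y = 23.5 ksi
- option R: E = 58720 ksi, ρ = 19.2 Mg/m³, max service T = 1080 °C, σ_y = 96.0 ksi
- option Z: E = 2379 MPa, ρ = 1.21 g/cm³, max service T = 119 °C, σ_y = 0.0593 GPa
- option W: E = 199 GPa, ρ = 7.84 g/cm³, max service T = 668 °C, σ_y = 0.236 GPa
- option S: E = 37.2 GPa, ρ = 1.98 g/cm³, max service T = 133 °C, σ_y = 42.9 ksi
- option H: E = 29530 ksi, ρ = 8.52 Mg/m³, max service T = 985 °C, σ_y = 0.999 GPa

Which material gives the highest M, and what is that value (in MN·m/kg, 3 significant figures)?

Screen on constraints: max service T ≥ 126 °C; σ_y ≥ 479 MPa. Survivors: option R, option H.
Normalizing units and computing the index:
  option R: E = 404.9 GPa, ρ = 19200 kg/m³
  option H: E = 203.6 GPa, ρ = 8520 kg/m³
  option H: M = 23.9 MN·m/kg
  option R: M = 21.1 MN·m/kg
Option H ranks first.

option H, M = 23.9 MN·m/kg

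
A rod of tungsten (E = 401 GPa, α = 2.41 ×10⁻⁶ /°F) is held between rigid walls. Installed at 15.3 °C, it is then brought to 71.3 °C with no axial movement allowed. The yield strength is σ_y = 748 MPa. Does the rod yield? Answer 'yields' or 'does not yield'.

does not yield

α = 2.41×10⁻⁶/°F × 9/5 = 4.34×10⁻⁶/K.
ΔT = 56.00 K. Constrained thermal stress σ = E·α·ΔT = 401.0×10³ MPa × 4.34×10⁻⁶ × 56.00 = 97.4 MPa (compressive).
Compare to σ_y = 748 MPa: σ < σ_y, so it does not yield.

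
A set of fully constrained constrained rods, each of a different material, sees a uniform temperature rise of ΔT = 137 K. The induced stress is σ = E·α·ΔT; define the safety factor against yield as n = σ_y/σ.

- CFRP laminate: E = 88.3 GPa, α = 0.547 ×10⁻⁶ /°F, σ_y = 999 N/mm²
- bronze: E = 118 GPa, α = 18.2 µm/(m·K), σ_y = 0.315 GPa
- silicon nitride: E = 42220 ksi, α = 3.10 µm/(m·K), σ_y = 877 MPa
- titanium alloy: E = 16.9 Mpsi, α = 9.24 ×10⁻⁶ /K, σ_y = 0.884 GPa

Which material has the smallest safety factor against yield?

bronze

Converting E to GPa, α to ×10⁻⁶/K, σ_y to MPa, then σ and n for each:
  CFRP laminate: E = 88.30, α = 0.985, σ_y = 999.0 → σ = 11.9 MPa, n = 83.9
  bronze: E = 118.0, α = 18.2, σ_y = 315.0 → σ = 294 MPa, n = 1.07
  silicon nitride: E = 291.1, α = 3.10, σ_y = 877.0 → σ = 124 MPa, n = 7.09
  titanium alloy: E = 116.5, α = 9.24, σ_y = 884.0 → σ = 148 MPa, n = 5.99
Bronze has the lowest safety factor, n = 1.07.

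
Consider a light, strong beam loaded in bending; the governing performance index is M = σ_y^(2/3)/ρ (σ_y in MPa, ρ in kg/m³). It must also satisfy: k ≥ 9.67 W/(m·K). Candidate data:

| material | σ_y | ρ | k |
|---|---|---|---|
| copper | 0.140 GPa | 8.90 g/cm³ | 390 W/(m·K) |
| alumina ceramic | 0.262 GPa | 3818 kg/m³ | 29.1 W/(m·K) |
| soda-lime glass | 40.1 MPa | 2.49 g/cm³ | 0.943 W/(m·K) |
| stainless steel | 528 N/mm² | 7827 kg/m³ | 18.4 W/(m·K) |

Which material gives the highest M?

alumina ceramic

Screen on constraints: k ≥ 9.67 W/(m·K). Survivors: copper, alumina ceramic, stainless steel.
Normalizing units and computing the index:
  copper: σ_y = 140.0 MPa, ρ = 8900 kg/m³
  alumina ceramic: σ_y = 262.0 MPa, ρ = 3818 kg/m³
  stainless steel: σ_y = 528.0 MPa, ρ = 7827 kg/m³
  alumina ceramic: M = 10.7×10⁻³
  stainless steel: M = 8.35×10⁻³
  copper: M = 3.03×10⁻³
Alumina ceramic has the largest M.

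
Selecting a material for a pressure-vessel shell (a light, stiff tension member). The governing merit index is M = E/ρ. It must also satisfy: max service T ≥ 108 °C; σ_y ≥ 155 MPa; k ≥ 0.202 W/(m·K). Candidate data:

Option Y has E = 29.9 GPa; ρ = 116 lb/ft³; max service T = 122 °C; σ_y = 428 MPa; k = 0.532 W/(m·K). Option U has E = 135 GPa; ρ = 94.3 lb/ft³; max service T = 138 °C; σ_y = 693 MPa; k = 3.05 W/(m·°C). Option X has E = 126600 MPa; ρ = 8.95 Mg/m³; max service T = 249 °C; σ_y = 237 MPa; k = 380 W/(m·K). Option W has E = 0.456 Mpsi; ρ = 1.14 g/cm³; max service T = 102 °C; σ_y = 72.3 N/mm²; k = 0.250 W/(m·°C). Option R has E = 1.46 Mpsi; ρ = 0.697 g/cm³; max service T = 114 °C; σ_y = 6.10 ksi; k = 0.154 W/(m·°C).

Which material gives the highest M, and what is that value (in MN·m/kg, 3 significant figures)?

Screen on constraints: max service T ≥ 108 °C; σ_y ≥ 155 MPa; k ≥ 0.202 W/(m·K). Survivors: option Y, option U, option X.
Putting every candidate on a common basis:
  option Y: E = 29.90 GPa, ρ = 1858 kg/m³
  option U: E = 135.0 GPa, ρ = 1511 kg/m³
  option X: E = 126.6 GPa, ρ = 8950 kg/m³
  option U: M = 89.4 MN·m/kg
  option Y: M = 16.1 MN·m/kg
  option X: M = 14.1 MN·m/kg
Option U has the largest M.

option U, M = 89.4 MN·m/kg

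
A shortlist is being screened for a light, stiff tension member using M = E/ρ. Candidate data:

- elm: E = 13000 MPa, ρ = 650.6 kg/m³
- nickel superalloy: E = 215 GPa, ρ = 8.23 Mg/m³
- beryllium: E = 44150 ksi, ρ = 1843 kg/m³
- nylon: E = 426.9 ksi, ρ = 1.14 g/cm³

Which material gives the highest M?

In SI units:
  elm: E = 13.00 GPa, ρ = 650.6 kg/m³
  nickel superalloy: E = 215.0 GPa, ρ = 8230 kg/m³
  beryllium: E = 304.4 GPa, ρ = 1843 kg/m³
  nylon: E = 2.943 GPa, ρ = 1140 kg/m³
  beryllium: M = 165 MN·m/kg
  nickel superalloy: M = 26.1 MN·m/kg
  elm: M = 20.0 MN·m/kg
  nylon: M = 2.58 MN·m/kg
Beryllium ranks first.

beryllium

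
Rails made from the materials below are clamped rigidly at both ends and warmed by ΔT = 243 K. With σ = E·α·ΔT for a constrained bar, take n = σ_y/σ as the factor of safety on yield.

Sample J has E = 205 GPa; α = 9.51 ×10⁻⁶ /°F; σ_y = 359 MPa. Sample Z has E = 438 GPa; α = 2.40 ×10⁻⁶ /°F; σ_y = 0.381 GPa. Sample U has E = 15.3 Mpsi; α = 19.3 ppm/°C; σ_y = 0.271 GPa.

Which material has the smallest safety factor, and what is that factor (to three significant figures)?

sample J, n = 0.421

Per material, after unit conversion:
  sample J: E = 205.0, α = 17.1, σ_y = 359.0 → σ = 853 MPa, n = 0.421
  sample Z: E = 438.0, α = 4.32, σ_y = 381.0 → σ = 460 MPa, n = 0.829
  sample U: E = 105.5, α = 19.3, σ_y = 271.0 → σ = 495 MPa, n = 0.548
The minimum is sample J at n = 0.421.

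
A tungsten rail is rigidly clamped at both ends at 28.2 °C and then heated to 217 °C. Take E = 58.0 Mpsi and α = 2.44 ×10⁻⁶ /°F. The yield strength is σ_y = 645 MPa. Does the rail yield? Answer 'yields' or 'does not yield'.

does not yield

E = 58.0 Mpsi = 399.9 GPa.
α = 2.44×10⁻⁶/°F × 9/5 = 4.39×10⁻⁶/K.
ΔT = 188.8 K. Constrained thermal stress σ = E·α·ΔT = 399.9×10³ MPa × 4.39×10⁻⁶ × 188.8 = 332 MPa (compressive).
Compare to σ_y = 645 MPa: σ < σ_y, so it does not yield.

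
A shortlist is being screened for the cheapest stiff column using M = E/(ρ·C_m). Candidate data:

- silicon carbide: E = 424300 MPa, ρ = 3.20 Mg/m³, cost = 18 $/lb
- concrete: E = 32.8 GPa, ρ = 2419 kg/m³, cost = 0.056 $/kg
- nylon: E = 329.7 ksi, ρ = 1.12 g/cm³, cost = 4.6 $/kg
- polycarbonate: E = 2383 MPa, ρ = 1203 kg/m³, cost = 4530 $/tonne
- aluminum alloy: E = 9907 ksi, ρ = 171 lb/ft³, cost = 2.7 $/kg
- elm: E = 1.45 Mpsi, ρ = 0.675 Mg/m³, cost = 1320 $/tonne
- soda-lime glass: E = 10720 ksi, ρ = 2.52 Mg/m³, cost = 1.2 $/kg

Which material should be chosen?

Normalizing units and computing the index:
  silicon carbide: E = 424.3 GPa, ρ = 3200 kg/m³, cost = 39.68 $/kg
  concrete: E = 32.80 GPa, ρ = 2419 kg/m³, cost = 0.05600 $/kg
  nylon: E = 2.273 GPa, ρ = 1120 kg/m³, cost = 4.600 $/kg
  polycarbonate: E = 2.383 GPa, ρ = 1203 kg/m³, cost = 4.530 $/kg
  aluminum alloy: E = 68.31 GPa, ρ = 2739 kg/m³, cost = 2.700 $/kg
  elm: E = 9.997 GPa, ρ = 675.0 kg/m³, cost = 1.320 $/kg
  soda-lime glass: E = 73.91 GPa, ρ = 2520 kg/m³, cost = 1.200 $/kg
  concrete: M = 242 MN·m per $
  soda-lime glass: M = 24.4 MN·m per $
  elm: M = 11.2 MN·m per $
  aluminum alloy: M = 9.24 MN·m per $
  silicon carbide: M = 3.34 MN·m per $
  nylon: M = 0.441 MN·m per $
  polycarbonate: M = 0.437 MN·m per $
The maximum is for concrete.

concrete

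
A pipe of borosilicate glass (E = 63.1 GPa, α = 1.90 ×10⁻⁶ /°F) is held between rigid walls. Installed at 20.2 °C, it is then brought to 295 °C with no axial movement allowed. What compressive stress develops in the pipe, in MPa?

59.3 MPa

α = 1.90×10⁻⁶/°F × 9/5 = 3.42×10⁻⁶/K.
ΔT = 274.8 K. Constrained thermal stress σ = E·α·ΔT = 63.10×10³ MPa × 3.42×10⁻⁶ × 274.8 = 59.3 MPa (compressive).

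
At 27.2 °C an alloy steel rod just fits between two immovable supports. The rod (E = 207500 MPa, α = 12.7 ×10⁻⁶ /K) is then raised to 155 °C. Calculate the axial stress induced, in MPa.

E = 207500 MPa = 207.5 GPa.
ΔT = 127.8 K. Constrained thermal stress σ = E·α·ΔT = 207.5×10³ MPa × 12.7×10⁻⁶ × 127.8 = 337 MPa (compressive).

337 MPa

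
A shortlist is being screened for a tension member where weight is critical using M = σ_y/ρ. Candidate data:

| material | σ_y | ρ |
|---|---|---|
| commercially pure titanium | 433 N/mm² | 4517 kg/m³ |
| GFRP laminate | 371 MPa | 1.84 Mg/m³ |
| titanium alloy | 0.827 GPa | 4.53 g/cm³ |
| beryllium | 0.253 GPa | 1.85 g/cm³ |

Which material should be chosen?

Putting every candidate on a common basis:
  commercially pure titanium: σ_y = 433.0 MPa, ρ = 4517 kg/m³
  GFRP laminate: σ_y = 371.0 MPa, ρ = 1840 kg/m³
  titanium alloy: σ_y = 827.0 MPa, ρ = 4530 kg/m³
  beryllium: σ_y = 253.0 MPa, ρ = 1850 kg/m³
  GFRP laminate: M = 202 kN·m/kg
  titanium alloy: M = 183 kN·m/kg
  beryllium: M = 137 kN·m/kg
  commercially pure titanium: M = 95.9 kN·m/kg
The maximum is for GFRP laminate.

GFRP laminate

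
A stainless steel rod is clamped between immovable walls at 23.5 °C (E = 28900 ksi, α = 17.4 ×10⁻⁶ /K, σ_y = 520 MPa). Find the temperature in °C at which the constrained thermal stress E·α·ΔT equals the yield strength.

173 °C

E = 28900 ksi = 199.3 GPa.
E·α·ΔT = 520.0 MPa ⇒ ΔT = 520.0 / (199.3×10³ × 17.4×10⁻⁶) = 150.0 K.
T = 23.5 + 150.0 = 173.5 °C.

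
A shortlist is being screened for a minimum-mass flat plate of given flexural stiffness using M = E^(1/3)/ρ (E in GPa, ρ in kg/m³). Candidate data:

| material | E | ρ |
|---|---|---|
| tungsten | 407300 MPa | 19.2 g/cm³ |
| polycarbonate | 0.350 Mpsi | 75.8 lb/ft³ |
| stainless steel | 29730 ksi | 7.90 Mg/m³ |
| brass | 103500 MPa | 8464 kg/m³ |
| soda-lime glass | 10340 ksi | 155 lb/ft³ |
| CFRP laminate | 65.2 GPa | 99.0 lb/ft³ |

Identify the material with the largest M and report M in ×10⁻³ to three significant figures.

CFRP laminate, M = 2.54×10⁻³

Putting every candidate on a common basis:
  tungsten: E = 407.3 GPa, ρ = 19200 kg/m³
  polycarbonate: E = 2.413 GPa, ρ = 1214 kg/m³
  stainless steel: E = 205.0 GPa, ρ = 7900 kg/m³
  brass: E = 103.5 GPa, ρ = 8464 kg/m³
  soda-lime glass: E = 71.29 GPa, ρ = 2483 kg/m³
  CFRP laminate: E = 65.20 GPa, ρ = 1586 kg/m³
  CFRP laminate: M = 2.54×10⁻³
  soda-lime glass: M = 1.67×10⁻³
  polycarbonate: M = 1.10×10⁻³
  stainless steel: M = 0.746×10⁻³
  brass: M = 0.555×10⁻³
  tungsten: M = 0.386×10⁻³
CFRP laminate has the largest M.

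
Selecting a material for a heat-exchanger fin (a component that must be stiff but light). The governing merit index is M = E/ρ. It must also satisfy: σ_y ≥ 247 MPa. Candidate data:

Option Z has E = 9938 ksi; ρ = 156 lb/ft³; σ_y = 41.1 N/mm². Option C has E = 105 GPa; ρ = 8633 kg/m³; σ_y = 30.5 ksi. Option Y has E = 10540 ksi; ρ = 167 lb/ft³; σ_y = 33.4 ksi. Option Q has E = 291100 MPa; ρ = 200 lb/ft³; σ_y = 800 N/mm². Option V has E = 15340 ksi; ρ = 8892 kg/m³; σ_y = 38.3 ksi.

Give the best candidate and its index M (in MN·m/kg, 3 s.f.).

option Q, M = 90.9 MN·m/kg

Screen on constraints: σ_y ≥ 247 MPa. Survivors: option Q, option V.
Normalizing units and computing the index:
  option Q: E = 291.1 GPa, ρ = 3204 kg/m³
  option V: E = 105.8 GPa, ρ = 8892 kg/m³
  option Q: M = 90.9 MN·m/kg
  option V: M = 11.9 MN·m/kg
The maximum is for option Q.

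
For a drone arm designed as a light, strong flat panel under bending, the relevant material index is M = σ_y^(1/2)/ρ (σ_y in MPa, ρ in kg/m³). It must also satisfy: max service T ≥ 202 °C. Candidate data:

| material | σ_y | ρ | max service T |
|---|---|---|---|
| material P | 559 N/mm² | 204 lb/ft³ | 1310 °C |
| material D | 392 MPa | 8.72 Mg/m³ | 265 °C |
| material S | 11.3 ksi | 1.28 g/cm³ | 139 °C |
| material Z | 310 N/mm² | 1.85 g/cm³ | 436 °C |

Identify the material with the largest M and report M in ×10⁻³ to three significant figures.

material Z, M = 9.52×10⁻³

Screen on constraints: max service T ≥ 202 °C. Survivors: material P, material D, material Z.
Normalizing units and computing the index:
  material P: σ_y = 559.0 MPa, ρ = 3268 kg/m³
  material D: σ_y = 392.0 MPa, ρ = 8720 kg/m³
  material Z: σ_y = 310.0 MPa, ρ = 1850 kg/m³
  material Z: M = 9.52×10⁻³
  material P: M = 7.24×10⁻³
  material D: M = 2.27×10⁻³
Highest index: material Z.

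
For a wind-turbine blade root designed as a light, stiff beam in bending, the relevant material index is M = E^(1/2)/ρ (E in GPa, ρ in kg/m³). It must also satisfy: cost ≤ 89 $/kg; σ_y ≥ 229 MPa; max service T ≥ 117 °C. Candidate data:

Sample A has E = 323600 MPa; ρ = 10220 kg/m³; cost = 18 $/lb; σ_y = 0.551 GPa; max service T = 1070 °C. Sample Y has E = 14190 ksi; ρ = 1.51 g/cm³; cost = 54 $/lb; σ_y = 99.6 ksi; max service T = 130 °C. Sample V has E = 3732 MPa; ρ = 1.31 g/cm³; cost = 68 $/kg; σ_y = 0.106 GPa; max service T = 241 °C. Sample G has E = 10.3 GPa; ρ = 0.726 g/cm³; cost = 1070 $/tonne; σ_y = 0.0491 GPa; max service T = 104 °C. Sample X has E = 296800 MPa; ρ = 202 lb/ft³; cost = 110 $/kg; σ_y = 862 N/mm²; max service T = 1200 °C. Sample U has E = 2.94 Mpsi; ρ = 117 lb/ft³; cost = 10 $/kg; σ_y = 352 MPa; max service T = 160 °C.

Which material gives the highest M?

Screen on constraints: cost ≤ 89 $/kg; σ_y ≥ 229 MPa; max service T ≥ 117 °C. Survivors: sample A, sample U.
Putting every candidate on a common basis:
  sample A: E = 323.6 GPa, ρ = 10220 kg/m³
  sample U: E = 20.27 GPa, ρ = 1874 kg/m³
  sample U: M = 2.40×10⁻³
  sample A: M = 1.76×10⁻³
The maximum is for sample U.

sample U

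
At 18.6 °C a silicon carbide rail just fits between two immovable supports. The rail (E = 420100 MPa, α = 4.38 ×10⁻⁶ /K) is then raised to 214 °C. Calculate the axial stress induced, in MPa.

360 MPa

E = 420100 MPa = 420.1 GPa.
ΔT = 195.4 K. Constrained thermal stress σ = E·α·ΔT = 420.1×10³ MPa × 4.38×10⁻⁶ × 195.4 = 360 MPa (compressive).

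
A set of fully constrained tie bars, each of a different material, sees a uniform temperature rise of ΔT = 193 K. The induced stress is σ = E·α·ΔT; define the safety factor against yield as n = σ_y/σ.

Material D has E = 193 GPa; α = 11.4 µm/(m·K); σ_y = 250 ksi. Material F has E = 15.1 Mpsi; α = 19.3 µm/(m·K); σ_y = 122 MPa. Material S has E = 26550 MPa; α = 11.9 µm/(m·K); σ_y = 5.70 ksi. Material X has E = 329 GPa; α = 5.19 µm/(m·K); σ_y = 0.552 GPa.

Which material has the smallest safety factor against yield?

material F

Converting E to GPa, α to ×10⁻⁶/K, σ_y to MPa, then σ and n for each:
  material D: E = 193.0, α = 11.4, σ_y = 1724 → σ = 425 MPa, n = 4.06
  material F: E = 104.1, α = 19.3, σ_y = 122.0 → σ = 388 MPa, n = 0.315
  material S: E = 26.55, α = 11.9, σ_y = 39.30 → σ = 61.0 MPa, n = 0.645
  material X: E = 329.0, α = 5.19, σ_y = 552.0 → σ = 330 MPa, n = 1.68
Material F has the lowest safety factor, n = 0.315.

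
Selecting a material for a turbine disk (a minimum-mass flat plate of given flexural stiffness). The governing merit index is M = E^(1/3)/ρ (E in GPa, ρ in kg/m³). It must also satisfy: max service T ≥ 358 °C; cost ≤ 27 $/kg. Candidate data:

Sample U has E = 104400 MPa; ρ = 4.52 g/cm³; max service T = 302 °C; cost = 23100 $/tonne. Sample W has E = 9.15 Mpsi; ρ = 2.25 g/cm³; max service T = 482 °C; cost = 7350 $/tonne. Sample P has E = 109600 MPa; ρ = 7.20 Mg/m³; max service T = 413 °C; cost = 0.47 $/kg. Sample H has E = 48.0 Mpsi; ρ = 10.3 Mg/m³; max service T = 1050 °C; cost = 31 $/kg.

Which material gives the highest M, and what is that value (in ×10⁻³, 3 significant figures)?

Screen on constraints: max service T ≥ 358 °C; cost ≤ 27 $/kg. Survivors: sample W, sample P.
In SI units:
  sample W: E = 63.09 GPa, ρ = 2250 kg/m³
  sample P: E = 109.6 GPa, ρ = 7200 kg/m³
  sample W: M = 1.77×10⁻³
  sample P: M = 0.665×10⁻³
Highest index: sample W.

sample W, M = 1.77×10⁻³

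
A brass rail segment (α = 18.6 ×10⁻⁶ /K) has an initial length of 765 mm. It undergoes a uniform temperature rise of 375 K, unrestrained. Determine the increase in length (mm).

ΔL = α·L₀·ΔT = 18.6×10⁻⁶ × 765 mm × 375.0 K = 5.34 mm.

5.34 mm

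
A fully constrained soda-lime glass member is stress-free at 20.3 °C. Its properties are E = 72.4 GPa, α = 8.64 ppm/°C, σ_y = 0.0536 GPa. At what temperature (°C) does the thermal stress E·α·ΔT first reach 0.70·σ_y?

σ_y = 0.0536 GPa = 53.60 MPa.
E·α·ΔT = 37.52 MPa ⇒ ΔT = 37.52 / (72.40×10³ × 8.64×10⁻⁶) = 59.98 K.
T = 20.3 + 59.98 = 80.28 °C.

80.3 °C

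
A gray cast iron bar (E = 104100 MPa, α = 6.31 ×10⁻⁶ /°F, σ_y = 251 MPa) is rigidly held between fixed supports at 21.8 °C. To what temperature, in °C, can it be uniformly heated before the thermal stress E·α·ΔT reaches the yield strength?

234 °C

E = 104100 MPa = 104.1 GPa.
α = 6.31×10⁻⁶/°F × 9/5 = 11.4×10⁻⁶/K.
E·α·ΔT = 251.0 MPa ⇒ ΔT = 251.0 / (104.1×10³ × 11.4×10⁻⁶) = 212.3 K.
T = 21.8 + 212.3 = 234.1 °C.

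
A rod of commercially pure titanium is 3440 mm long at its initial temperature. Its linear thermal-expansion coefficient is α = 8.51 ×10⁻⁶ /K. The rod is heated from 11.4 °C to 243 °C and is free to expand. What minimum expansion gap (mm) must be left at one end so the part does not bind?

6.78 mm

ΔT = 243 − 11.4 = 231.6 K.
ΔL = α·L₀·ΔT = 8.51×10⁻⁶ × 3440 mm × 231.6 K = 6.78 mm.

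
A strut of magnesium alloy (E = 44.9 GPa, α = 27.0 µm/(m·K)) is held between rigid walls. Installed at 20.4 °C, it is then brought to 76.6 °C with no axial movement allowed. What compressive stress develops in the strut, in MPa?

ΔT = 56.20 K. Constrained thermal stress σ = E·α·ΔT = 44.90×10³ MPa × 27.0×10⁻⁶ × 56.20 = 68.1 MPa (compressive).

68.1 MPa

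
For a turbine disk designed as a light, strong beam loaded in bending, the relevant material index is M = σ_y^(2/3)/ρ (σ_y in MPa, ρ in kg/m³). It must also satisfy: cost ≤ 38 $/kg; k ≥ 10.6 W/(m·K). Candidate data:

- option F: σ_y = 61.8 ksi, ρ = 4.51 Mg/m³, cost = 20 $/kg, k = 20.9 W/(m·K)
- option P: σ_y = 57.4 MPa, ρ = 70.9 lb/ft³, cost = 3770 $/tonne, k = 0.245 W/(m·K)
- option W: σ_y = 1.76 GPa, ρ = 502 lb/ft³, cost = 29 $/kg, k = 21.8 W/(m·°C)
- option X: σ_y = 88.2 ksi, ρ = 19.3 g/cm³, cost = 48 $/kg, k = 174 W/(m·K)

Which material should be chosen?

option W

Screen on constraints: cost ≤ 38 $/kg; k ≥ 10.6 W/(m·K). Survivors: option F, option W.
Putting every candidate on a common basis:
  option F: σ_y = 426.1 MPa, ρ = 4510 kg/m³
  option W: σ_y = 1760 MPa, ρ = 8041 kg/m³
  option W: M = 18.1×10⁻³
  option F: M = 12.6×10⁻³
Option W ranks first.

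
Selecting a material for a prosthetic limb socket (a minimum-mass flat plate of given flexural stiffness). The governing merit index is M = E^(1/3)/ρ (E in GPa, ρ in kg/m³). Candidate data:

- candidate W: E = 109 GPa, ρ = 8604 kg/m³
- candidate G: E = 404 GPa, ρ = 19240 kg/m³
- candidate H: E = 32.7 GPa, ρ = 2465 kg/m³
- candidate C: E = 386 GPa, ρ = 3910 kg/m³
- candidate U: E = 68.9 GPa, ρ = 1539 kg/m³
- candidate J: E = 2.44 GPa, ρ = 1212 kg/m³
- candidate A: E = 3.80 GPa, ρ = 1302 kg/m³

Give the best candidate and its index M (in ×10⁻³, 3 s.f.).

Evaluate M for each candidate:
  candidate U: M = 2.66×10⁻³
  candidate C: M = 1.86×10⁻³
  candidate H: M = 1.30×10⁻³
  candidate A: M = 1.20×10⁻³
  candidate J: M = 1.11×10⁻³
  candidate W: M = 0.555×10⁻³
  candidate G: M = 0.384×10⁻³
Highest index: candidate U.

candidate U, M = 2.66×10⁻³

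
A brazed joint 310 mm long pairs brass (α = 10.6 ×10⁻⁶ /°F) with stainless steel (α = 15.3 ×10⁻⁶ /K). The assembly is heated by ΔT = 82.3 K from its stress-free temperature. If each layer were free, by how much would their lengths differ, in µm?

96.4 µm

brass: α = 10.6×10⁻⁶/°F × 9/5 = 19.1×10⁻⁶/K.
Δα = |19.1 − 15.3|×10⁻⁶/K = 3.78×10⁻⁶/K.
ΔL_mismatch = Δα·L·ΔT = 3.78×10⁻⁶ × 310.0 mm × 82.3 K = 96.4 µm.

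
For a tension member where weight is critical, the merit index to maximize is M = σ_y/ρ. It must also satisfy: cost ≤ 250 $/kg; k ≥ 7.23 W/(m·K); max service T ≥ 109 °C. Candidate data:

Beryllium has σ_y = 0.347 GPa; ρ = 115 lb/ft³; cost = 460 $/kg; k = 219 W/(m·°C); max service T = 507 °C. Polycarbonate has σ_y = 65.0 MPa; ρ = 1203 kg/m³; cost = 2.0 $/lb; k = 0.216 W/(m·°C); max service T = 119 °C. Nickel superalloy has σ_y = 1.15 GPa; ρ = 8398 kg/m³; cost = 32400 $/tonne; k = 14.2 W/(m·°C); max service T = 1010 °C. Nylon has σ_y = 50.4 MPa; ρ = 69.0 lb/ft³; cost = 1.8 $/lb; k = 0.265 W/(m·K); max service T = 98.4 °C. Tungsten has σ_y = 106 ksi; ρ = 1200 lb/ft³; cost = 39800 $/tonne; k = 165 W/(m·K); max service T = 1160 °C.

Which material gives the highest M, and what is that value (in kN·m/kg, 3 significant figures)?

Screen on constraints: cost ≤ 250 $/kg; k ≥ 7.23 W/(m·K); max service T ≥ 109 °C. Survivors: nickel superalloy, tungsten.
Normalizing units and computing the index:
  nickel superalloy: σ_y = 1150 MPa, ρ = 8398 kg/m³
  tungsten: σ_y = 730.8 MPa, ρ = 19220 kg/m³
  nickel superalloy: M = 137 kN·m/kg
  tungsten: M = 38.0 kN·m/kg
The maximum is for nickel superalloy.

nickel superalloy, M = 137 kN·m/kg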